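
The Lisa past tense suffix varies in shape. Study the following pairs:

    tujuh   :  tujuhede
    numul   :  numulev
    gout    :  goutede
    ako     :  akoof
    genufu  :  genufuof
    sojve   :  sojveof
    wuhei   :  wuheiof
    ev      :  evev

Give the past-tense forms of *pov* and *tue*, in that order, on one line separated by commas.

povev, tueof

The suffix is conditioned by the final sound: -ede when the stem ends in a voiceless consonant (*tujuh*, *gout*); -ev when the stem ends in a voiced consonant (*numul*, *ev*); -of when the stem ends in a vowel (*ako*, *genufu*, *sojve*, *wuhei*).
Since the final sound of *pov* is /v/ (a voiced consonant), it takes -ev, giving *povev*.
*tue* — final sound /e/ (a vowel) → -of → *tueof*.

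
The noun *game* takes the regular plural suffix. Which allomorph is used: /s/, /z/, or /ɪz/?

The stem *game* ends in a voiced non-sibilant sound.
The plural suffix surfaces as /ɪz/ after sibilants, /s/ after other voiceless consonants, and /z/ after other voiced sounds.
So the plural -s on *game* is pronounced /z/.

/z/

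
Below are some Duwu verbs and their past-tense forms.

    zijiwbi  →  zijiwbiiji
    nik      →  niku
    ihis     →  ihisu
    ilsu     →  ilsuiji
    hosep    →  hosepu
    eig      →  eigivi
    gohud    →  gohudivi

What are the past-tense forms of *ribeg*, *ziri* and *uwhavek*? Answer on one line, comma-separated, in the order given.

ribegivi, ziriiji, uwhaveku

The pattern is voicing of the final sound: -u when the stem ends in a voiceless consonant (*nik*, *ihis*, *hosep*); -ivi when the stem ends in a voiced consonant (*eig*, *gohud*); -iji when the stem ends in a vowel (*zijiwbi*, *ilsu*).
*ribeg* — final sound /g/ (a voiced consonant) → -ivi → *ribegivi*.
*ziri* — final sound /i/ (a vowel) → -iji → *ziriiji*.
The final sound of *uwhavek* is /k/, which is a voiceless consonant, so the suffix is -u, giving *uwhaveku*.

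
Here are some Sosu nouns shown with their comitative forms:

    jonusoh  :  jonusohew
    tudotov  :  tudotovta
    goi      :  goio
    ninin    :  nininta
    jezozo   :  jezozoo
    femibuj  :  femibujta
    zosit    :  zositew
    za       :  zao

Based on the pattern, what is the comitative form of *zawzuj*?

Looking at the final sound of each stem: -ew when the stem ends in a voiceless consonant (*jonusoh*, *zosit*); -ta when the stem ends in a voiced consonant (*tudotov*, *ninin*, *femibuj*); -o when the stem ends in a vowel (*goi*, *jezozo*, *za*).
Since the final sound of *zawzuj* is /j/ (a voiced consonant), it takes -ta, giving *zawzujta*.

zawzujta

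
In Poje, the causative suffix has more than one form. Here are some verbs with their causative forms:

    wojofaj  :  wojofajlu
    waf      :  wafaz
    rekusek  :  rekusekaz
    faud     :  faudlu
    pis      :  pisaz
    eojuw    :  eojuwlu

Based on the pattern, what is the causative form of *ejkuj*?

Looking at the final consonant of each stem: -az when the stem ends in a voiceless consonant (*waf*, *rekusek*, *pis*); -lu when the stem ends in a voiced consonant (*wojofaj*, *faud*, *eojuw*).
The final consonant of *ejkuj* is /j/, which is voiced, so the suffix is -lu, giving *ejkujlu*.

ejkujlu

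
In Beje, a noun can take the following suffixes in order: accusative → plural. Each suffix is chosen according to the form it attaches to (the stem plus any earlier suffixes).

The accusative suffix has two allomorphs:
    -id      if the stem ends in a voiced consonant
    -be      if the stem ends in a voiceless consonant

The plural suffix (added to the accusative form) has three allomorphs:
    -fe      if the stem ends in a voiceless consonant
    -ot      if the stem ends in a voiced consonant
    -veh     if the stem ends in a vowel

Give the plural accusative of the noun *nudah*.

*nudah* — final consonant /h/ (voiceless) → -be → *nudahbe*.
The final sound of the accusative form *nudahbe* is /e/, which is a vowel, so the plural suffix is -veh, giving *nudahbeveh*.

nudahbeveh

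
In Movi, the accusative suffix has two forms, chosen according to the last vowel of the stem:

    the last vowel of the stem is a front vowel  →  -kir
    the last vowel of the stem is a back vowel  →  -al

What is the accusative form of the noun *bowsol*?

bowsolal

*bowsol*: last vowel = /o/, a back vowel → -al → *bowsolal*.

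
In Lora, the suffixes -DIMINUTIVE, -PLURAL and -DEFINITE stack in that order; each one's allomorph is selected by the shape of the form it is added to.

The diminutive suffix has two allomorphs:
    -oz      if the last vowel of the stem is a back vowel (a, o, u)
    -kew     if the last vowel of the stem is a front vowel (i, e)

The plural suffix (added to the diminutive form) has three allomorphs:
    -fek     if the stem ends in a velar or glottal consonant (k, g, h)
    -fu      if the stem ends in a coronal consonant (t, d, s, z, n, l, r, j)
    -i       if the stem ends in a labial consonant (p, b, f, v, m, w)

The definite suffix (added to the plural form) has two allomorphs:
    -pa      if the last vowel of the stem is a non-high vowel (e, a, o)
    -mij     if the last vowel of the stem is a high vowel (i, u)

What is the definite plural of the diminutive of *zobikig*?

Since the last vowel of *zobikig* is /i/ (a front vowel), it takes -kew, giving *zobikigkew*.
Since the final consonant of the diminutive form *zobikigkew* is /w/ (labial), it takes -i, giving *zobikigkewi*.
The plural form *zobikigkewi* — last vowel /i/ (a high vowel) → -mij → *zobikigkewimij*.

zobikigkewimij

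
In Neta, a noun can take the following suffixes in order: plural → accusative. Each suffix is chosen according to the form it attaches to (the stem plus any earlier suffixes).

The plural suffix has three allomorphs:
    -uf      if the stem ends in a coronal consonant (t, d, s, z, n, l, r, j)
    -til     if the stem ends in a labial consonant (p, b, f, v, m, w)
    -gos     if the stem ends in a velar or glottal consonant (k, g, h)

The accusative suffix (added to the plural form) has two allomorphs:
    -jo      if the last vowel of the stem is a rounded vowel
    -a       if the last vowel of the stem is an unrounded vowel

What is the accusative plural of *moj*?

*moj*: final consonant = /j/, coronal → -uf → *mojuf*.
The plural form *mojuf* — last vowel /u/ (a rounded vowel) → -jo → *mojufjo*.

mojufjo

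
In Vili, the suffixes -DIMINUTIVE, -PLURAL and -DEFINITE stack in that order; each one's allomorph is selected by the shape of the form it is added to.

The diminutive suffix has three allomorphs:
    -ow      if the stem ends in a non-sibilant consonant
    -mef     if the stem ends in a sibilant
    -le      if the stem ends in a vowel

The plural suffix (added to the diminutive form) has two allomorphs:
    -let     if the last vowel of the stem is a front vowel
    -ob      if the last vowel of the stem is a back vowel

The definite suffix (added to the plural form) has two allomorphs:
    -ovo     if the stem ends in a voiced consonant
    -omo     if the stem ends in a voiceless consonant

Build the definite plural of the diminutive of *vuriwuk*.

vuriwukowobovo

Since the final sound of *vuriwuk* is /k/ (a non-sibilant consonant), it takes -ow, giving *vuriwukow*.
The diminutive form *vuriwukow* — last vowel /o/ (a back vowel) → -ob → *vuriwukowob*.
The plural form *vuriwukowob* — final consonant /b/ (voiced) → -ovo → *vuriwukowobovo*.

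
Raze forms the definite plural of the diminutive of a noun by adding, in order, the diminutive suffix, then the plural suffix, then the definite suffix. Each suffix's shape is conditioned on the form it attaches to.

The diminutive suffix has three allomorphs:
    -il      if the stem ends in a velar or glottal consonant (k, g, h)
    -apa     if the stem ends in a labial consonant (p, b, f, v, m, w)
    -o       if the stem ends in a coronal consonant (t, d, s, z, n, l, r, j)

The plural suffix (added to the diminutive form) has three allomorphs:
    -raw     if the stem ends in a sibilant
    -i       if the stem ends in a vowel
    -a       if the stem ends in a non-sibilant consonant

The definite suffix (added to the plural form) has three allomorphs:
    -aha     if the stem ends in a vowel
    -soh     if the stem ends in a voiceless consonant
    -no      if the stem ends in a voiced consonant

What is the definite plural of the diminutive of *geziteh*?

gezitehilaaha

*geziteh*: final consonant = /h/, velar/glottal → -il → *gezitehil*.
The diminutive form *gezitehil*: final sound = /l/, a non-sibilant consonant → -a → *gezitehila*.
The plural form *gezitehila*: final sound = /a/, a vowel → -aha → *gezitehilaaha*.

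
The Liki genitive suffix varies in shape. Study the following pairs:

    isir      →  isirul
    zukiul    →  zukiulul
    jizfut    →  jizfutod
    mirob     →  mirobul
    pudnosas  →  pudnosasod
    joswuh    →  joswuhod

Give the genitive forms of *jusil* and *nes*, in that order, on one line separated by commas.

The suffix is conditioned by the final consonant: -od when the stem ends in a voiceless consonant (*jizfut*, *pudnosas*, *joswuh*); -ul when the stem ends in a voiced consonant (*isir*, *zukiul*, *mirob*).
Since the final consonant of *jusil* is /l/ (voiced), it takes -ul, giving *jusilul*.
The final consonant of *nes* is /s/, which is voiceless, so the suffix is -od, giving *nesod*.

jusilul, nesod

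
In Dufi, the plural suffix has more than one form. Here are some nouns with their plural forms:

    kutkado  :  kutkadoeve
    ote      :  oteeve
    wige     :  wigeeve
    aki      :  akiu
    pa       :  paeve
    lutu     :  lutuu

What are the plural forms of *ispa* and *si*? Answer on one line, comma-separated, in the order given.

Looking at the last vowel of each stem: -u when the last vowel of the stem is a high vowel (*aki*, *lutu*); -eve when the last vowel of the stem is a non-high vowel (*kutkado*, *ote*, *wige*, *pa*).
Since the last vowel of *ispa* is /a/ (a non-high vowel), it takes -eve, giving *ispaeve*.
*si* — last vowel /i/ (a high vowel) → -u → *siu*.

ispaeve, siu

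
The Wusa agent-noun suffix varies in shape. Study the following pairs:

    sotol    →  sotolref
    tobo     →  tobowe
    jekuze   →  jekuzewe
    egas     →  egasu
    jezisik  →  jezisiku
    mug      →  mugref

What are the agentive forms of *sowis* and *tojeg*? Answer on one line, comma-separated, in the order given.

sowisu, tojegref

Looking at the final sound of each stem: -u when the stem ends in a voiceless consonant (*egas*, *jezisik*); -ref when the stem ends in a voiced consonant (*sotol*, *mug*); -we when the stem ends in a vowel (*tobo*, *jekuze*).
Since the final sound of *sowis* is /s/ (a voiceless consonant), it takes -u, giving *sowisu*.
*tojeg*: final sound = /g/, a voiced consonant → -ref → *tojegref*.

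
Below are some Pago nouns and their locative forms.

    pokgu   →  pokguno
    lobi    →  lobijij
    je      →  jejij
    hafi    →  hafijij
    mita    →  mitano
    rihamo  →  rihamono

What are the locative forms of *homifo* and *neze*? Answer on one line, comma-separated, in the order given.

The pattern is front/back vowel harmony: -jij when the last vowel of the stem is a front vowel (*lobi*, *je*, *hafi*); -no when the last vowel of the stem is a back vowel (*pokgu*, *mita*, *rihamo*).
Since the last vowel of *homifo* is /o/ (a back vowel), it takes -no, giving *homifono*.
Since the last vowel of *neze* is /e/ (a front vowel), it takes -jij, giving *nezejij*.

homifono, nezejij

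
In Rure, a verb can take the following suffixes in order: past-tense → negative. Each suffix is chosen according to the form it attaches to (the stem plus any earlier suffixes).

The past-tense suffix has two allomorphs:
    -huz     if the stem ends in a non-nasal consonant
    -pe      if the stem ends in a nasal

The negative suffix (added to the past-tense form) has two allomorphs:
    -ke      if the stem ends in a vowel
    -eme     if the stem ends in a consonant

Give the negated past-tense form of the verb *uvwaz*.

*uvwaz*: final consonant = /z/, non-nasal → -huz → *uvwazhuz*.
The final sound of the past-tense form *uvwazhuz* is /z/, which is a consonant, so the negative suffix is -eme, giving *uvwazhuzeme*.

uvwazhuzeme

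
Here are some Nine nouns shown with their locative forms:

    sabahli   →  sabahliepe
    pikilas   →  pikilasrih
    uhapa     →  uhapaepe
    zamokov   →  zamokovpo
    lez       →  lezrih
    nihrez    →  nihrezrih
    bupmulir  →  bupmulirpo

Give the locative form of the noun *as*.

asrih

Looking at the final sound of each stem: -rih when the stem ends in a sibilant (*pikilas*, *lez*, *nihrez*); -po when the stem ends in a non-sibilant consonant (*zamokov*, *bupmulir*); -epe when the stem ends in a vowel (*sabahli*, *uhapa*).
Since the final sound of *as* is /s/ (a sibilant), it takes -rih, giving *asrih*.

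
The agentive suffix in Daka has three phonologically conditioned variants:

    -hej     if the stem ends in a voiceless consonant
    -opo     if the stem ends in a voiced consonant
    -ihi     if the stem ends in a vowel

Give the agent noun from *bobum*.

bobumopo

The final sound of *bobum* is /m/, which is a voiced consonant, so the suffix is -opo, giving *bobumopo*.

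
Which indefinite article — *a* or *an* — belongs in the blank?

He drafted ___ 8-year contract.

The indefinite article is chosen by the initial *sound* of the following word, not its spelling.
The number *8* is spoken "eight", beginning with /eɪt/ — a vowel sound.
So the article is *an*: He drafted an 8-year contract.

an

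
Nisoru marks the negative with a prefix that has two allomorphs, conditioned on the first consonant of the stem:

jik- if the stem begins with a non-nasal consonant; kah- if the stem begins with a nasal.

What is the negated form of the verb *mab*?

The first consonant of *mab* is /m/, which is a nasal, so the prefix is kah-, giving *kahmab*.

kahmab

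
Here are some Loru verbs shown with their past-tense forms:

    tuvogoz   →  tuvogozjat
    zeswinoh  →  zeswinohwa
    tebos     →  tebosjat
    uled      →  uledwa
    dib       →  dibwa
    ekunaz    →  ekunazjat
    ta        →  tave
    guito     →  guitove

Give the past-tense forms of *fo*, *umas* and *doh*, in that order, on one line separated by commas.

fove, umasjat, dohwa

The suffix is conditioned by the final sound: -jat when the stem ends in a sibilant (*tuvogoz*, *tebos*, *ekunaz*); -wa when the stem ends in a non-sibilant consonant (*zeswinoh*, *uled*, *dib*); -ve when the stem ends in a vowel (*ta*, *guito*).
*fo*: final sound = /o/, a vowel → -ve → *fove*.
*umas*: final sound = /s/, a sibilant → -jat → *umasjat*.
The final sound of *doh* is /h/, which is a non-sibilant consonant, so the suffix is -wa, giving *dohwa*.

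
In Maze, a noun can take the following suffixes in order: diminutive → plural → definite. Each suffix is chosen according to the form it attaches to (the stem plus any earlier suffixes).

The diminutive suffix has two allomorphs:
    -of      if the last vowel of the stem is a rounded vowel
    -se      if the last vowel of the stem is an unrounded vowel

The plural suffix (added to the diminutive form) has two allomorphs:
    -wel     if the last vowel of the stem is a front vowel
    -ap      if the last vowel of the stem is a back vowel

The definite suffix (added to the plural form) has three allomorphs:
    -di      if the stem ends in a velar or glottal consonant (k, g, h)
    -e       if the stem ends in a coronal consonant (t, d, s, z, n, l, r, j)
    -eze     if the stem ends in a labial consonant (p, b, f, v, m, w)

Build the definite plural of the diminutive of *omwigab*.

omwigabsewele

Since the last vowel of *omwigab* is /a/ (an unrounded vowel), it takes -se, giving *omwigabse*.
Since the last vowel of the diminutive form *omwigabse* is /e/ (a front vowel), it takes -wel, giving *omwigabsewel*.
The plural form *omwigabsewel*: final consonant = /l/, coronal → -e → *omwigabsewele*.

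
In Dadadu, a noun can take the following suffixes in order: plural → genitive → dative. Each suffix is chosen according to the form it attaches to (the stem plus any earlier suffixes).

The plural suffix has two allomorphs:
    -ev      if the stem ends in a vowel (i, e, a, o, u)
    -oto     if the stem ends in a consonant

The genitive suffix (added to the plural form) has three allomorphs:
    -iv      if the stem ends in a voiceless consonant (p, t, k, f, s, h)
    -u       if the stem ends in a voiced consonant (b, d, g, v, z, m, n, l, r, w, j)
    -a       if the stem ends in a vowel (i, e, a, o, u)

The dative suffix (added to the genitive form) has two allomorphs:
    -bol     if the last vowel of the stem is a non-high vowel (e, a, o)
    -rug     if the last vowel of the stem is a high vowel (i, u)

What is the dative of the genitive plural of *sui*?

suievurug

The final sound of *sui* is /i/, which is a vowel, so the plural suffix is -ev, giving *suiev*.
The plural form *suiev*: final sound = /v/, a voiced consonant → -u → *suievu*.
The genitive form *suievu*: last vowel = /u/, a high vowel → -rug → *suievurug*.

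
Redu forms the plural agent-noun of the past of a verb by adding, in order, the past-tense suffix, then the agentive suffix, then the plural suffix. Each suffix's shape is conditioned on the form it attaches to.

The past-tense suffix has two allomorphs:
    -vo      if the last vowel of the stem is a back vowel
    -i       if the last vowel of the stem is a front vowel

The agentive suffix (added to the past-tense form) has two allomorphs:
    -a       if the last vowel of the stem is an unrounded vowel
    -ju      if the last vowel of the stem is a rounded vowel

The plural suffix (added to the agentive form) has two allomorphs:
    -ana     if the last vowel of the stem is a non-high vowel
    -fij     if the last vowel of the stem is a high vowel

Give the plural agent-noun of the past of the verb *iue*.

Since the last vowel of *iue* is /e/ (a front vowel), it takes -i, giving *iuei*.
The past-tense form *iuei* — last vowel /i/ (an unrounded vowel) → -a → *iueia*.
The last vowel of the agentive form *iueia* is /a/, which is a non-high vowel, so the plural suffix is -ana, giving *iueiaana*.

iueiaana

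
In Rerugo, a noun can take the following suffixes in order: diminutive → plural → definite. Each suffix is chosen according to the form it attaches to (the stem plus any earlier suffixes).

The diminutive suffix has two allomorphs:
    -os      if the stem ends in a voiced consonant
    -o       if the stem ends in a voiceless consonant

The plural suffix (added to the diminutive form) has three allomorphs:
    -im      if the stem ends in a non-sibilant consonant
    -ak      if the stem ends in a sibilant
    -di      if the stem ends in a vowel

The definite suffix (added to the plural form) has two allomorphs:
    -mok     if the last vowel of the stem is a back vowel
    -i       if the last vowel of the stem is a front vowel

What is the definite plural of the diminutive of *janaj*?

janajosakmok

The final consonant of *janaj* is /j/, which is voiced, so the diminutive suffix is -os, giving *janajos*.
The diminutive form *janajos*: final sound = /s/, a sibilant → -ak → *janajosak*.
The plural form *janajosak*: last vowel = /a/, a back vowel → -mok → *janajosakmok*.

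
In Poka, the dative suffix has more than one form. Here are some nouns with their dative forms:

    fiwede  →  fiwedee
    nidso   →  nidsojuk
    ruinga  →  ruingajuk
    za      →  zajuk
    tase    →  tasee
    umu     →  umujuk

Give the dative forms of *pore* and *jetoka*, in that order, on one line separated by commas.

poree, jetokajuk

The pattern is front/back vowel harmony: -e when the last vowel of the stem is a front vowel (*fiwede*, *tase*); -juk when the last vowel of the stem is a back vowel (*nidso*, *ruinga*, *za*, *umu*).
*pore*: last vowel = /e/, a front vowel → -e → *poree*.
The last vowel of *jetoka* is /a/, which is a back vowel, so the suffix is -juk, giving *jetokajuk*.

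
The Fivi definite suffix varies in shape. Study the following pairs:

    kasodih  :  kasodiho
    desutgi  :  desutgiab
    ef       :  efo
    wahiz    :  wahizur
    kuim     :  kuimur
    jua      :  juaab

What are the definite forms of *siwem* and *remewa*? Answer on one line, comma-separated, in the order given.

The alternation tracks the final sound of the stem — -o when the stem ends in a voiceless consonant (*kasodih*, *ef*); -ur when the stem ends in a voiced consonant (*wahiz*, *kuim*); -ab when the stem ends in a vowel (*desutgi*, *jua*).
Since the final sound of *siwem* is /m/ (a voiced consonant), it takes -ur, giving *siwemur*.
*remewa* — final sound /a/ (a vowel) → -ab → *remewaab*.

siwemur, remewaab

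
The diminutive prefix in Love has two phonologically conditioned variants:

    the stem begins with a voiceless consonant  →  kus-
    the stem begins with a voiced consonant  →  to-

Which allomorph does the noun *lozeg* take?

to-

*lozeg* — first consonant /l/ (voiced) → to-.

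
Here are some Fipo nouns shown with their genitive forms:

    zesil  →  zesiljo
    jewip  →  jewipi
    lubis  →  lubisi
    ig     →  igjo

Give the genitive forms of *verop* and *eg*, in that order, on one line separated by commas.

The alternation tracks the final consonant of the stem — -i when the stem ends in a voiceless consonant (*jewip*, *lubis*); -jo when the stem ends in a voiced consonant (*zesil*, *ig*).
The final consonant of *verop* is /p/, which is voiceless, so the suffix is -i, giving *veropi*.
Since the final consonant of *eg* is /g/ (voiced), it takes -jo, giving *egjo*.

veropi, egjo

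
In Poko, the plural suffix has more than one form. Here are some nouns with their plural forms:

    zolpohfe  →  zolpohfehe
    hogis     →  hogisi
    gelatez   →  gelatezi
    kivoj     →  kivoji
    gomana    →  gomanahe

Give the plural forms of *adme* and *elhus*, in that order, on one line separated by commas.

Looking at the final sound of each stem: -i when the stem ends in a consonant (*hogis*, *gelatez*, *kivoj*); -he when the stem ends in a vowel (*zolpohfe*, *gomana*).
Since the final sound of *adme* is /e/ (a vowel), it takes -he, giving *admehe*.
*elhus* — final sound /s/ (a consonant) → -i → *elhusi*.

admehe, elhusi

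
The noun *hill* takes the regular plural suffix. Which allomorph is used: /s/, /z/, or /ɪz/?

/z/

The stem *hill* ends in a voiced non-sibilant sound.
The plural suffix surfaces as /ɪz/ after sibilants, /s/ after other voiceless consonants, and /z/ after other voiced sounds.
So the plural -s on *hill* is pronounced /z/.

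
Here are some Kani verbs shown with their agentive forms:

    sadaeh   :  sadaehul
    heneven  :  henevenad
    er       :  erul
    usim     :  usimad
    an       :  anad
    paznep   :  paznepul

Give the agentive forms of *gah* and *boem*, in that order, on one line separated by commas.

The suffix is conditioned by the final consonant: -ad when the stem ends in a nasal (*heneven*, *usim*, *an*); -ul when the stem ends in a non-nasal consonant (*sadaeh*, *er*, *paznep*).
The final consonant of *gah* is /h/, which is non-nasal, so the suffix is -ul, giving *gahul*.
*boem* — final consonant /m/ (a nasal) → -ad → *boemad*.

gahul, boemad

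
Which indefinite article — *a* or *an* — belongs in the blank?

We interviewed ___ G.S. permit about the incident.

a

The indefinite article is chosen by the initial *sound* of the following word, not its spelling.
The initialism *G.S.* is read letter by letter; the first letter, G, is pronounced /dʒiː/, which begins with a consonant sound.
So the article is *a*: We interviewed a G.S. permit about the incident.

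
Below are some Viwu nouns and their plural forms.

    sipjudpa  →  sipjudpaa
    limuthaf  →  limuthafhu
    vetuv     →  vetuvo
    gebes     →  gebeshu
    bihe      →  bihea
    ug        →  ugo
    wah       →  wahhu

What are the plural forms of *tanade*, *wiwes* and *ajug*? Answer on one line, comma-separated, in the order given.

The alternation tracks the final sound of the stem — -hu when the stem ends in a voiceless consonant (*limuthaf*, *gebes*, *wah*); -o when the stem ends in a voiced consonant (*vetuv*, *ug*); -a when the stem ends in a vowel (*sipjudpa*, *bihe*).
Since the final sound of *tanade* is /e/ (a vowel), it takes -a, giving *tanadea*.
Since the final sound of *wiwes* is /s/ (a voiceless consonant), it takes -hu, giving *wiweshu*.
The final sound of *ajug* is /g/, which is a voiced consonant, so the suffix is -o, giving *ajugo*.

tanadea, wiweshu, ajugo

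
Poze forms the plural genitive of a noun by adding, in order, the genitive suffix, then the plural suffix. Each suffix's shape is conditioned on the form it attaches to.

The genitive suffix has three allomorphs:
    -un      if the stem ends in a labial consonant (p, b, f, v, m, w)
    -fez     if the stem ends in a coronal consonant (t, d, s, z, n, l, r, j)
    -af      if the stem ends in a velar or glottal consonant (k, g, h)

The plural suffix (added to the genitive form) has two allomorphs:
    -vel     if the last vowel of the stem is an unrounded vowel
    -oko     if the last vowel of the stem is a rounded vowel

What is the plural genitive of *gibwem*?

gibwemunoko

The final consonant of *gibwem* is /m/, which is labial, so the genitive suffix is -un, giving *gibwemun*.
The last vowel of the genitive form *gibwemun* is /u/, which is a rounded vowel, so the plural suffix is -oko, giving *gibwemunoko*.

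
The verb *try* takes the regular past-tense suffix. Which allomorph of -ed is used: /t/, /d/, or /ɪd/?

/d/

The stem *try* ends in a voiced sound other than /d/.
The -ed suffix is realized as /ɪd/ after /t, d/; as /t/ after other voiceless consonants; and as /d/ after other voiced sounds.
So -ed on *try* is pronounced /d/.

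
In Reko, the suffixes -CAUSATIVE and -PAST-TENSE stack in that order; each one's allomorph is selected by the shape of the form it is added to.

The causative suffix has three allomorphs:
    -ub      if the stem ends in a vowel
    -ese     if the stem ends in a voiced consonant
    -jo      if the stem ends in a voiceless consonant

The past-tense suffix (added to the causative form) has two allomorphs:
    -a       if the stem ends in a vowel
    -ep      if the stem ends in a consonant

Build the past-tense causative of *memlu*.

memluubep

*memlu*: final sound = /u/, a vowel → -ub → *memluub*.
The causative form *memluub*: final sound = /b/, a consonant → -ep → *memluubep*.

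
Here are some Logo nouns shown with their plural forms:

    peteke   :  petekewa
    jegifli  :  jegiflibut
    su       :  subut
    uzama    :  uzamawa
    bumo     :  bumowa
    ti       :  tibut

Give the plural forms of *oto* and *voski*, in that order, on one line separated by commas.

The pattern is height harmony: -but when the last vowel of the stem is a high vowel (*jegifli*, *su*, *ti*); -wa when the last vowel of the stem is a non-high vowel (*peteke*, *uzama*, *bumo*).
*oto*: last vowel = /o/, a non-high vowel → -wa → *otowa*.
Since the last vowel of *voski* is /i/ (a high vowel), it takes -but, giving *voskibut*.

otowa, voskibut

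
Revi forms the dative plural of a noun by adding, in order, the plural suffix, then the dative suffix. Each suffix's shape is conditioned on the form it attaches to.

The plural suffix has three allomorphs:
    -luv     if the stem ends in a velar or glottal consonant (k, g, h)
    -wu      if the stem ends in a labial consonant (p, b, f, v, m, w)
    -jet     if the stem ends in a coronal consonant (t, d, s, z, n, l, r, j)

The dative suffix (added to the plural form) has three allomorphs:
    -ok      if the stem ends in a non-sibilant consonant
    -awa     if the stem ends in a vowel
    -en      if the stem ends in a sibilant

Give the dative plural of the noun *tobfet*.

tobfetjetok

Since the final consonant of *tobfet* is /t/ (coronal), it takes -jet, giving *tobfetjet*.
Since the final sound of the plural form *tobfetjet* is /t/ (a non-sibilant consonant), it takes -ok, giving *tobfetjetok*.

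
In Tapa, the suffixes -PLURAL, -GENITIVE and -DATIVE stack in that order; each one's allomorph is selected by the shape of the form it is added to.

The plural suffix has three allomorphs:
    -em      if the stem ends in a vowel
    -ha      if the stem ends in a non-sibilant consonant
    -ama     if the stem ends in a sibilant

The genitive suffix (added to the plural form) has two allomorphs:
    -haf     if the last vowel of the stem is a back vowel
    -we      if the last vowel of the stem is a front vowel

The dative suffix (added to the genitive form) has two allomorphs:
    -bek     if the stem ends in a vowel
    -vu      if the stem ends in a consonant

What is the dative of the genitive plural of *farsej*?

*farsej*: final sound = /j/, a non-sibilant consonant → -ha → *farsejha*.
The last vowel of the plural form *farsejha* is /a/, which is a back vowel, so the genitive suffix is -haf, giving *farsejhahaf*.
Since the final sound of the genitive form *farsejhahaf* is /f/ (a consonant), it takes -vu, giving *farsejhahafvu*.

farsejhahafvu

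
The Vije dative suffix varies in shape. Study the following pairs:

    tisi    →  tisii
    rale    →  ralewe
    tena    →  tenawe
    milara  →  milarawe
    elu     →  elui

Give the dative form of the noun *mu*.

mui

The alternation tracks the last vowel of the stem — -i when the last vowel of the stem is a high vowel (*tisi*, *elu*); -we when the last vowel of the stem is a non-high vowel (*rale*, *tena*, *milara*).
The last vowel of *mu* is /u/, which is a high vowel, so the suffix is -i, giving *mui*.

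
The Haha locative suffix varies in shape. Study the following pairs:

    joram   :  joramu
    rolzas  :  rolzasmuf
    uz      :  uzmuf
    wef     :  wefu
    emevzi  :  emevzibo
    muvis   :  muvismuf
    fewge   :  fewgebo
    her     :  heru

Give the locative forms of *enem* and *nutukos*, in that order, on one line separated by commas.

enemu, nutukosmuf

The alternation tracks the final sound of the stem — -muf when the stem ends in a sibilant (*rolzas*, *uz*, *muvis*); -u when the stem ends in a non-sibilant consonant (*joram*, *wef*, *her*); -bo when the stem ends in a vowel (*emevzi*, *fewge*).
*enem*: final sound = /m/, a non-sibilant consonant → -u → *enemu*.
Since the final sound of *nutukos* is /s/ (a sibilant), it takes -muf, giving *nutukosmuf*.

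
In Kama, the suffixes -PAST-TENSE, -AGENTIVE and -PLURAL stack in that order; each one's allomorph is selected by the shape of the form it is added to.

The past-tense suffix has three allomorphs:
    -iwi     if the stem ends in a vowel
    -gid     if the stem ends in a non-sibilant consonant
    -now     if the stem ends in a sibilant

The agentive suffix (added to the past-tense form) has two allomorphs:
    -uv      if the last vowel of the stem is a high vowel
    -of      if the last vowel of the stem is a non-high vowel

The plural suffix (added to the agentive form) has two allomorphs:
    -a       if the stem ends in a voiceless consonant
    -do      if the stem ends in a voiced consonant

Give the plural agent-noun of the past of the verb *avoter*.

Since the final sound of *avoter* is /r/ (a non-sibilant consonant), it takes -gid, giving *avotergid*.
Since the last vowel of the past-tense form *avotergid* is /i/ (a high vowel), it takes -uv, giving *avotergiduv*.
The agentive form *avotergiduv*: final consonant = /v/, voiced → -do → *avotergiduvdo*.

avotergiduvdo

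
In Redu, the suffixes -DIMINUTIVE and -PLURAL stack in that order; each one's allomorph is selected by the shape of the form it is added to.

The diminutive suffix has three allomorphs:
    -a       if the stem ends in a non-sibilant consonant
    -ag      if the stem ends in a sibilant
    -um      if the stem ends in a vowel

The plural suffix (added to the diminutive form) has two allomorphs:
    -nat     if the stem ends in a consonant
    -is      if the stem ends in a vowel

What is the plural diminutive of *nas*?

*nas* — final sound /s/ (a sibilant) → -ag → *nasag*.
Since the final sound of the diminutive form *nasag* is /g/ (a consonant), it takes -nat, giving *nasagnat*.

nasagnat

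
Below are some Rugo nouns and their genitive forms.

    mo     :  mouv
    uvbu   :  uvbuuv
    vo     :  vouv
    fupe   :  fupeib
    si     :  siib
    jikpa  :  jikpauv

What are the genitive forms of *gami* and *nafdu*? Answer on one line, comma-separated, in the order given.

The suffix is conditioned by the last vowel: -ib when the last vowel of the stem is a front vowel (*fupe*, *si*); -uv when the last vowel of the stem is a back vowel (*mo*, *uvbu*, *vo*, *jikpa*).
*gami* — last vowel /i/ (a front vowel) → -ib → *gamiib*.
Since the last vowel of *nafdu* is /u/ (a back vowel), it takes -uv, giving *nafduuv*.

gamiib, nafduuv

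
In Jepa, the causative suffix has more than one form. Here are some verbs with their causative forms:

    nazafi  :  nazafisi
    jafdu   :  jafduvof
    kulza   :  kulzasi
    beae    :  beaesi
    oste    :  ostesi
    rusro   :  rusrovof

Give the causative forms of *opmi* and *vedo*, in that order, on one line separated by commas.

Looking at the last vowel of each stem: -vof when the last vowel of the stem is a rounded vowel (*jafdu*, *rusro*); -si when the last vowel of the stem is an unrounded vowel (*nazafi*, *kulza*, *beae*, *oste*).
*opmi* — last vowel /i/ (an unrounded vowel) → -si → *opmisi*.
*vedo*: last vowel = /o/, a rounded vowel → -vof → *vedovof*.

opmisi, vedovof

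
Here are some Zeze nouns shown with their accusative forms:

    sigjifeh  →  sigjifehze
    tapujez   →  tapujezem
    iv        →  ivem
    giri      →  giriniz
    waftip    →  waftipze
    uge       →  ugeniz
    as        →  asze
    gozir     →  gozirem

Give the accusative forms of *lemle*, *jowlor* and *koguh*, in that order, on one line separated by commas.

lemleniz, jowlorem, koguhze

The pattern is voicing of the final sound: -ze when the stem ends in a voiceless consonant (*sigjifeh*, *waftip*, *as*); -em when the stem ends in a voiced consonant (*tapujez*, *iv*, *gozir*); -niz when the stem ends in a vowel (*giri*, *uge*).
Since the final sound of *lemle* is /e/ (a vowel), it takes -niz, giving *lemleniz*.
*jowlor*: final sound = /r/, a voiced consonant → -em → *jowlorem*.
Since the final sound of *koguh* is /h/ (a voiceless consonant), it takes -ze, giving *koguhze*.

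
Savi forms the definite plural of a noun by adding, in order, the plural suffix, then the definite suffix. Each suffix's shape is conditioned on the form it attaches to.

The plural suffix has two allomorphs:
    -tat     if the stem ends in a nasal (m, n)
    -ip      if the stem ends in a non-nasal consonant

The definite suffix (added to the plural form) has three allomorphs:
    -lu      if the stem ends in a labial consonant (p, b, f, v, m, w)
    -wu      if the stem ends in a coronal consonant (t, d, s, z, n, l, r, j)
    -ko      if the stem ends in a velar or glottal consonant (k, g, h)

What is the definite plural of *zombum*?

zombumtatwu

*zombum*: final consonant = /m/, a nasal → -tat → *zombumtat*.
The final consonant of the plural form *zombumtat* is /t/, which is coronal, so the definite suffix is -wu, giving *zombumtatwu*.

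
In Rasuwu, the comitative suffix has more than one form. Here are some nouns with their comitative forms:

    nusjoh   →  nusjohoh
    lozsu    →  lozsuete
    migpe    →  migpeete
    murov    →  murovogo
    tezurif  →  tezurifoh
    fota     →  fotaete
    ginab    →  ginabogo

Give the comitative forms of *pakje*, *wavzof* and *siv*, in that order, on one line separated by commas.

pakjeete, wavzofoh, sivogo

The pattern is voicing of the final sound: -oh when the stem ends in a voiceless consonant (*nusjoh*, *tezurif*); -ogo when the stem ends in a voiced consonant (*murov*, *ginab*); -ete when the stem ends in a vowel (*lozsu*, *migpe*, *fota*).
*pakje*: final sound = /e/, a vowel → -ete → *pakjeete*.
*wavzof* — final sound /f/ (a voiceless consonant) → -oh → *wavzofoh*.
Since the final sound of *siv* is /v/ (a voiced consonant), it takes -ogo, giving *sivogo*.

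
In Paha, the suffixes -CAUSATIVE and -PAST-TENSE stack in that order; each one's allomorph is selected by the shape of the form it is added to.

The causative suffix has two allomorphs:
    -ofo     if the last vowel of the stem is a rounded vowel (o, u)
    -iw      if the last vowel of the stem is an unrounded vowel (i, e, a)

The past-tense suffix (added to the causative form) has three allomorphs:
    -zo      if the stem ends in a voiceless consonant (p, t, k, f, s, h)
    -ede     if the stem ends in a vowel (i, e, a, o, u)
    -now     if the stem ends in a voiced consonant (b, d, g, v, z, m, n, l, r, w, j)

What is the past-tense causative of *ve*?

Since the last vowel of *ve* is /e/ (an unrounded vowel), it takes -iw, giving *veiw*.
The causative form *veiw*: final sound = /w/, a voiced consonant → -now → *veiwnow*.

veiwnow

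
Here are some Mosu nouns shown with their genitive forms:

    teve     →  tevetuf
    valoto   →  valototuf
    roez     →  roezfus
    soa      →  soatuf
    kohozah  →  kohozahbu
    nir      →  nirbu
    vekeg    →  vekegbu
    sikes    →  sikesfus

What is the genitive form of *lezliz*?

The alternation tracks the final sound of the stem — -fus when the stem ends in a sibilant (*roez*, *sikes*); -bu when the stem ends in a non-sibilant consonant (*kohozah*, *nir*, *vekeg*); -tuf when the stem ends in a vowel (*teve*, *valoto*, *soa*).
*lezliz* — final sound /z/ (a sibilant) → -fus → *lezlizfus*.

lezlizfus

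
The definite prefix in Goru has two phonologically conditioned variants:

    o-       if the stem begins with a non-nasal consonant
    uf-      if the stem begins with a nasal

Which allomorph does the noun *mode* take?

*mode*: first consonant = /m/, a nasal → uf-.

uf-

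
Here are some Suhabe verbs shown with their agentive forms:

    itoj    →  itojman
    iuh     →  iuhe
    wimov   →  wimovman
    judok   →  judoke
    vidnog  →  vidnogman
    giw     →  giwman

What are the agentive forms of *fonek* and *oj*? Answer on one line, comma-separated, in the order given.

foneke, ojman

The pattern is voicing of the final consonant: -e when the stem ends in a voiceless consonant (*iuh*, *judok*); -man when the stem ends in a voiced consonant (*itoj*, *wimov*, *vidnog*, *giw*).
The final consonant of *fonek* is /k/, which is voiceless, so the suffix is -e, giving *foneke*.
The final consonant of *oj* is /j/, which is voiced, so the suffix is -man, giving *ojman*.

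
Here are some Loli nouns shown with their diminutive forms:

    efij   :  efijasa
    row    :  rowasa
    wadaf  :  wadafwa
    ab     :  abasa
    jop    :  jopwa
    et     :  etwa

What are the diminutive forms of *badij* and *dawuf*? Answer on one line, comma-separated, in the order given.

badijasa, dawufwa

Looking at the final consonant of each stem: -wa when the stem ends in a voiceless consonant (*wadaf*, *jop*, *et*); -asa when the stem ends in a voiced consonant (*efij*, *row*, *ab*).
Since the final consonant of *badij* is /j/ (voiced), it takes -asa, giving *badijasa*.
Since the final consonant of *dawuf* is /f/ (voiceless), it takes -wa, giving *dawufwa*.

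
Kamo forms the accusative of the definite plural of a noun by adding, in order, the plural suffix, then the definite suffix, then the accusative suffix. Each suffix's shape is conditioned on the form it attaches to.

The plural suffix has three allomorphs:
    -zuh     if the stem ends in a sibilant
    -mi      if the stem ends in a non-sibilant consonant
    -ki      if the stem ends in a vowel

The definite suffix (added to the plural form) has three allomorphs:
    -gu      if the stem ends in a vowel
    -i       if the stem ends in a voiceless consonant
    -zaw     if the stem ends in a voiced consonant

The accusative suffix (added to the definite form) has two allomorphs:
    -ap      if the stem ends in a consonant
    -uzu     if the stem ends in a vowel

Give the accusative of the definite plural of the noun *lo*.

lokiguuzu

The final sound of *lo* is /o/, which is a vowel, so the plural suffix is -ki, giving *loki*.
Since the final sound of the plural form *loki* is /i/ (a vowel), it takes -gu, giving *lokigu*.
The definite form *lokigu* — final sound /u/ (a vowel) → -uzu → *lokiguuzu*.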